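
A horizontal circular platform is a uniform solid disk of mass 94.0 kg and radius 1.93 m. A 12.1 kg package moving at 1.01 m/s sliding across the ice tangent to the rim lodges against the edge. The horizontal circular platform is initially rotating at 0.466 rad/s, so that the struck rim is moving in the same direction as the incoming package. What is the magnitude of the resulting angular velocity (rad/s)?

The axle reaction passes through the central axle and exerts no torque about it; angular momentum about the central axle is conserved through the impact.
I_p = ½(94.0)(1.93)² = 175.1 kg·m². Taking the sense of the package's angular momentum as positive, L_{package} = m v R = (12.1)(1.01)(1.93) = 23.59 kg·m²/s.
L_i = +I_p ω_p + m v R = +(175.1)(0.466) + 23.59 = 105.2 kg·m²/s.
After sticking, I_f = I_p + m R² = 175.1 + (12.1)(1.93)² = 220.1 kg·m².
ω_f = L_i / I_f = 105.2 / 220.1 = 0.4777 rad/s.

|ω_f| ≈ 0.478 rad/s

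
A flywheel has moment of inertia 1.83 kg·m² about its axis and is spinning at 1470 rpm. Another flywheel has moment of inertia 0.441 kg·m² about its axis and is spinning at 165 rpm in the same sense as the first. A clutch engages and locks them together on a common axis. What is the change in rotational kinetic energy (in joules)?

No external torque acts about the common axis, so total angular momentum is conserved.
Taking A's sense as positive: L = (1.830)(1470) + (0.4410)(165) = 2763 kg·m²·rpm.
Combined I = 1.830 + 0.4410 = 2.271 kg·m².
ω_f = L / I = 2763 / 2.271 = 1217 rpm.
KE_i = ½ΣIω² = 21750 J; KE_f = ½(2.271)(127.4)² = 18430 J.

ΔKE ≈ -3320 J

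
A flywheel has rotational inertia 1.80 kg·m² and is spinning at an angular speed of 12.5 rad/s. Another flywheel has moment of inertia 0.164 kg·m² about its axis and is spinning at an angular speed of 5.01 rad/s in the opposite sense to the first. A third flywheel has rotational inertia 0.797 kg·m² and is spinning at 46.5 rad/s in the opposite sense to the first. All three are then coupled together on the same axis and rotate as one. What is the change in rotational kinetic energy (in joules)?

The coupling torques are internal; angular momentum about the shared axis is conserved.
Taking A's sense as positive: L = (1.800)(12.5) − (0.1640)(5.01) − (0.7970)(46.5) = -15.38 kg·m²·rad/s.
Combined I = 1.800 + 0.1640 + 0.7970 = 2.761 kg·m².
ω_f = L / I = -15.38 / 2.761 = -5.571 rad/s.
KE_i = ½ΣIω² = 1004 J; KE_f = ½(2.761)(5.571)² = 42.85 J.

ΔKE ≈ -961 J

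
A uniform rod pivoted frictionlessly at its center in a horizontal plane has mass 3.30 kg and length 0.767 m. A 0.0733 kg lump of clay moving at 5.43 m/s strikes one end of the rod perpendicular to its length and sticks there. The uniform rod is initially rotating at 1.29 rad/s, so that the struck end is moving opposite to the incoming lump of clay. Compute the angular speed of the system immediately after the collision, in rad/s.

The axle reaction passes through the pivot and exerts no torque about it; angular momentum about the pivot is conserved through the impact.
I_p = (1/12)(3.30)(0.767)² = 0.1618 kg·m². Taking the sense of the lump of clay's angular momentum as positive, L_{lump} = m v R = (0.0733)(5.43)(0.767/2) = 0.1526 kg·m²/s.
L_i = −I_p ω_p + m v R = −(0.1618)(1.29) + 0.1526 = -0.05606 kg·m²/s.
After sticking, I_f = I_p + m R² = 0.1618 + (0.0733)(0.767/2)² = 0.1726 kg·m².
ω_f = L_i / I_f = -0.05606 / 0.1726 = -0.3248 rad/s.

|ω_f| ≈ 0.325 rad/s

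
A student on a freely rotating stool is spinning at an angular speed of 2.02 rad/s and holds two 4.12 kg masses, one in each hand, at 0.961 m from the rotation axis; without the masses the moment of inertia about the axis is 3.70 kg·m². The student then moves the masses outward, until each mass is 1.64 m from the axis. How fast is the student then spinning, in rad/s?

ω₂ ≈ 0.883 rad/s

No external torque acts about the spin axis, so angular momentum is conserved.
I₁ = 3.70 + 2(4.12)(0.961)² = 11.31 kg·m²; I₂ = 3.70 + 2(4.12)(1.64)² = 25.86 kg·m².
ω₂ = I₁ω₁ / I₂ = (11.31)(2.02 rad/s) / (25.86) = 0.8834 rad/s.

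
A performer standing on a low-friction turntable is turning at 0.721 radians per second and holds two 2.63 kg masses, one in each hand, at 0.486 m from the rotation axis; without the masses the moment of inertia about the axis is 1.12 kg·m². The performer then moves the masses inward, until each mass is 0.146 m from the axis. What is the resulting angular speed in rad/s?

With no external torque about the axis, L is conserved: I₁ω₁ = I₂ω₂.
I₁ = 1.12 + 2(2.63)(0.486)² = 2.362 kg·m²; I₂ = 1.12 + 2(2.63)(0.146)² = 1.232 kg·m².
ω₂ = I₁ω₁ / I₂ = (2.362)(0.721 rad/s) / (1.232) = 1.382 rad/s.

ω₂ ≈ 1.38 rad/s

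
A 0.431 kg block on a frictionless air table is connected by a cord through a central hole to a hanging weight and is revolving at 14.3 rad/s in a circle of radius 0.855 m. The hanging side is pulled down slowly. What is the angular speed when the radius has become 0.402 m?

No torque about the axis ⇒ m r₁² ω₁ = m r₂² ω₂.
ω₂ = ω₁ (r₁/r₂)² = (14.3)(0.855/0.402)² = 64.69 rad/s.

ω₂ ≈ 64.7 rad/s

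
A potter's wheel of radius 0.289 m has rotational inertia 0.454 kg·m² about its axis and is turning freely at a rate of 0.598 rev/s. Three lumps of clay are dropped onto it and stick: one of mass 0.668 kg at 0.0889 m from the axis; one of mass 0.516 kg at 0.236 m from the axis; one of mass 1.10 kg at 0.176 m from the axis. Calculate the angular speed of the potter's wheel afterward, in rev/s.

ω_f ≈ 0.520 rev/s

The added mass arrives with no angular momentum about the axis, and any external torque about the axis is negligible, so the system's angular momentum is conserved.
Added inertia Σmr² = (0.668)(0.0889)² + (0.516)(0.236)² + (1.10)(0.176)² = 0.06809 kg·m²; I_f = 0.4540 + 0.06809 = 0.5221 kg·m².
ω_f = I_p ω_i / I_f = (0.4540)(0.598) / 0.5221 = 0.5200 rev/s.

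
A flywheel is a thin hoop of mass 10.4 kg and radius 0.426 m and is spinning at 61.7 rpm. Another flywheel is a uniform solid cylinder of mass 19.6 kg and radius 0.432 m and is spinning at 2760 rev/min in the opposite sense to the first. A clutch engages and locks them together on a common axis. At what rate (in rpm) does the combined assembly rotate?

No external torque acts about the common axis, so total angular momentum is conserved.
Moments of inertia: I_A = (10.4)(0.426)² = 1.887 kg·m²; I_B = ½(19.6)(0.432)² = 1.829 kg·m².
Taking A's sense as positive: L = (1.887)(61.7) − (1.829)(2760) = -4931 kg·m²·rpm.
Combined I = 1.887 + 1.829 = 3.716 kg·m².
ω_f = L / I = -4931 / 3.716 = -1327 rpm.

|ω_f| ≈ 1330 rpm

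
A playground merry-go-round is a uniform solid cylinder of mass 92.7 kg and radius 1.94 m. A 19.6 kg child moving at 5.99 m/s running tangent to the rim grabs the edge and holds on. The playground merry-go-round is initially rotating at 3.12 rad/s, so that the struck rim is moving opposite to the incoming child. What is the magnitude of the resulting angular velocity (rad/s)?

|ω_f| ≈ 1.28 rad/s

About the axle the impulsive forces during the collision are internal, so angular momentum about that axis is conserved.
I_p = ½(92.7)(1.94)² = 174.4 kg·m². Taking the sense of the child's angular momentum as positive, L_{child} = m v R = (19.6)(5.99)(1.94) = 227.8 kg·m²/s.
L_i = −I_p ω_p + m v R = −(174.4)(3.12) + 227.8 = -316.5 kg·m²/s.
After sticking, I_f = I_p + m R² = 174.4 + (19.6)(1.94)² = 248.2 kg·m².
ω_f = L_i / I_f = -316.5 / 248.2 = -1.275 rad/s.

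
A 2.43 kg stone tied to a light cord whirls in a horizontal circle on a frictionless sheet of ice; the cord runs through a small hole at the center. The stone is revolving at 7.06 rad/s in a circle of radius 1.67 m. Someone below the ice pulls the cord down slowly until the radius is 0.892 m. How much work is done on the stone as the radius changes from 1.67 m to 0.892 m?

W ≈ 423 J

The constraining force is radial, so m r² ω about the center is conserved.
ω₂ = ω₁ (r₁/r₂)² = (7.06)(1.67/0.892)² = 24.75 rad/s.
W = ΔKE = ½m(v₂² − v₁²) = 423.1 J.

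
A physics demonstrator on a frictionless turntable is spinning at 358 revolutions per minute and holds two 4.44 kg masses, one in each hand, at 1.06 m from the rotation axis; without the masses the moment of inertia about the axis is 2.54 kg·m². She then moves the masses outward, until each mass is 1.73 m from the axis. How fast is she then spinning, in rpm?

ω₂ ≈ 154 rpm

With no external torque about the axis, L is conserved: I₁ω₁ = I₂ω₂.
I₁ = 2.54 + 2(4.44)(1.06)² = 12.52 kg·m²; I₂ = 2.54 + 2(4.44)(1.73)² = 29.12 kg·m².
ω₂ = I₁ω₁ / I₂ = (12.52)(358 rpm) / (29.12) = 153.9 rpm.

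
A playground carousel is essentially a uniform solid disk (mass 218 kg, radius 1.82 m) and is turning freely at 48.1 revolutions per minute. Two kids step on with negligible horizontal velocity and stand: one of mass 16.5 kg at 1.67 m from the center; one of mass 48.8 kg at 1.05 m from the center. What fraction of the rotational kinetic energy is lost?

fraction ≈ 0.217

The added mass arrives with no angular momentum about the center, and any external torque about the center is negligible, so the system's angular momentum is conserved.
I_p = ½(218)(1.82)² = 361.1 kg·m².
Added inertia Σmr² = (16.5)(1.67)² + (48.8)(1.05)² = 99.82 kg·m²; I_f = 361.1 + 99.82 = 460.9 kg·m².
ω_f = I_p ω_i / I_f = (361.1)(48.1) / 460.9 = 37.68 rpm.
KE_i = ½(361.1)(5.037 rad/s)² = 4580 J; KE_f = ½(460.9)(3.946)² = 3588 J.
Fraction lost = 0.2166.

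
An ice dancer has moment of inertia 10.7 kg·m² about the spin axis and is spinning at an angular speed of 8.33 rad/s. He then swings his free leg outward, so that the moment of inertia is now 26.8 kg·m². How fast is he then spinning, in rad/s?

ω₂ ≈ 3.33 rad/s

With no external torque about the axis, L is conserved: I₁ω₁ = I₂ω₂.
ω₂ = I₁ω₁ / I₂ = (10.70)(8.33 rad/s) / (26.80) = 3.326 rad/s.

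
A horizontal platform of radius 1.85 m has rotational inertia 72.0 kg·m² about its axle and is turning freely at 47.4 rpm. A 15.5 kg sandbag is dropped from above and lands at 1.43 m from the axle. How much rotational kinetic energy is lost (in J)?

energy lost ≈ 271 J

No external torque acts about the axle; L_before = L_after.
Added inertia Σmr² = (15.5)(1.43)² = 31.70 kg·m²; I_f = 72.00 + 31.70 = 103.7 kg·m².
ω_f = I_p ω_i / I_f = (72.00)(47.4) / 103.7 = 32.91 rpm.
KE_i = ½(72.00)(4.964 rad/s)² = 887.0 J; KE_f = ½(103.7)(3.446)² = 615.9 J.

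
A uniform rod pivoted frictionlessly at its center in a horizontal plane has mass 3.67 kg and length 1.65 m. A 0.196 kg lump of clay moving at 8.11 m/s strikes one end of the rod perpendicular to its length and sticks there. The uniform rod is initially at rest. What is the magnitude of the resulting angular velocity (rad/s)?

|ω_f| ≈ 1.36 rad/s

About the pivot the impulsive forces during the collision are internal, so angular momentum about that axis is conserved.
I_p = (1/12)(3.67)(1.65)² = 0.8326 kg·m². Taking the sense of the lump of clay's angular momentum as positive, L_{lump} = m v R = (0.196)(8.11)(1.65/2) = 1.311 kg·m²/s.
L_i = 0 + 1.311 = 1.311 kg·m²/s.
After sticking, I_f = I_p + m R² = 0.8326 + (0.196)(1.65/2)² = 0.9660 kg·m².
ω_f = L_i / I_f = 1.311 / 0.9660 = 1.357 rad/s.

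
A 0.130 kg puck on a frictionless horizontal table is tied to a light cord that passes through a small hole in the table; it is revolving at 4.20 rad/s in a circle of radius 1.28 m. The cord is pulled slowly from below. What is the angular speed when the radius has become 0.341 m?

ω₂ ≈ 59.2 rad/s

No torque about the axis ⇒ m r₁² ω₁ = m r₂² ω₂.
ω₂ = ω₁ (r₁/r₂)² = (4.20)(1.28/0.341)² = 59.18 rad/s.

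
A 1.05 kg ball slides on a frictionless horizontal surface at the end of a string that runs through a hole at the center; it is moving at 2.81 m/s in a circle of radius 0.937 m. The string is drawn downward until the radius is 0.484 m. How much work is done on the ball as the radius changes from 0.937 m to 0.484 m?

Central (radial) force ⇒ zero torque about the center ⇒ m v r is constant.
v₂ = v₁ r₁ / r₂ = (2.81)(0.937) / (0.484) = 5.440 m/s.
W = ΔKE = ½m(v₂² − v₁²) = 11.39 J.

W ≈ 11.4 J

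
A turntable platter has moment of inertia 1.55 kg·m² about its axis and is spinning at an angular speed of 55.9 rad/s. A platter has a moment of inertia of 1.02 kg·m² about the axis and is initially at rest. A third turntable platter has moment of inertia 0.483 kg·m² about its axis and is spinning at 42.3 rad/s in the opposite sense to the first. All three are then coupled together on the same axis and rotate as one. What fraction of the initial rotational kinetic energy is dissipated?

The coupling torques are internal; angular momentum about the shared axis is conserved.
Taking A's sense as positive: L = (1.550)(55.9) − (0.4830)(42.3) = 66.21 kg·m²·rad/s.
Combined I = 1.550 + 1.020 + 0.4830 = 3.053 kg·m².
ω_f = L / I = 66.21 / 3.053 = 21.69 rad/s.
KE_i = ½ΣIω² = 2854 J; KE_f = ½(3.053)(21.69)² = 718.0 J.
Fraction dissipated = (KE_i − KE_f)/KE_i = 0.7484.

fraction ≈ 0.748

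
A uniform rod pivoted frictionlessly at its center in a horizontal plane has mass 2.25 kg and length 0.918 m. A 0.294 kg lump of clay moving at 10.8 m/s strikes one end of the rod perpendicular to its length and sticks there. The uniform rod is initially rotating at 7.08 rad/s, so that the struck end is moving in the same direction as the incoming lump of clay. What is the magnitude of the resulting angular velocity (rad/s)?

|ω_f| ≈ 11.7 rad/s

The axle reaction passes through the pivot and exerts no torque about it; angular momentum about the pivot is conserved through the impact.
I_p = (1/12)(2.25)(0.918)² = 0.1580 kg·m². Taking the sense of the lump of clay's angular momentum as positive, L_{lump} = m v R = (0.294)(10.8)(0.918/2) = 1.457 kg·m²/s.
L_i = +I_p ω_p + m v R = +(0.1580)(7.08) + 1.457 = 2.576 kg·m²/s.
After sticking, I_f = I_p + m R² = 0.1580 + (0.294)(0.918/2)² = 0.2200 kg·m².
ω_f = L_i / I_f = 2.576 / 0.2200 = 11.71 rad/s.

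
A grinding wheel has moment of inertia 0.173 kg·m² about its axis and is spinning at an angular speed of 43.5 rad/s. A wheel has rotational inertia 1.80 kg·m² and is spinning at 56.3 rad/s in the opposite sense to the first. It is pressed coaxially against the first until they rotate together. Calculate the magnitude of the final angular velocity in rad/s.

No external torque acts about the common axis, so total angular momentum is conserved.
Taking A's sense as positive: L = (0.1730)(43.5) − (1.800)(56.3) = -93.81 kg·m²·rad/s.
Combined I = 0.1730 + 1.800 = 1.973 kg·m².
ω_f = L / I = -93.81 / 1.973 = -47.55 rad/s.

|ω_f| ≈ 47.5 rad/s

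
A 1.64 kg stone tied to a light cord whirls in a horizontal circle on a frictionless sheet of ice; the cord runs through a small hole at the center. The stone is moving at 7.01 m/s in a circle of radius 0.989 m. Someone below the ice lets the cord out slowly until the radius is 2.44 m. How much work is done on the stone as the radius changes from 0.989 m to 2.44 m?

W ≈ -33.7 J

Central (radial) force ⇒ zero torque about the center ⇒ m v r is constant.
v₂ = v₁ r₁ / r₂ = (7.01)(0.989) / (2.44) = 2.841 m/s.
W = ΔKE = ½m(v₂² − v₁²) = -33.67 J.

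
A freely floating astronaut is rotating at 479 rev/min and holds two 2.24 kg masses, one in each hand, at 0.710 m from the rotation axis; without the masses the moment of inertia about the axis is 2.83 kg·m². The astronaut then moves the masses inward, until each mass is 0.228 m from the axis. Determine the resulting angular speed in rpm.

ω₂ ≈ 796 rpm

With no external torque about the axis, L is conserved: I₁ω₁ = I₂ω₂.
I₁ = 2.83 + 2(2.24)(0.710)² = 5.088 kg·m²; I₂ = 2.83 + 2(2.24)(0.228)² = 3.063 kg·m².
ω₂ = I₁ω₁ / I₂ = (5.088)(479 rpm) / (3.063) = 795.8 rpm.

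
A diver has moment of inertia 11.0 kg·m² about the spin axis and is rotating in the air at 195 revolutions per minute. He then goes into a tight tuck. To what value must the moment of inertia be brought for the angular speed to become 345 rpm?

I₂ ≈ 6.22 kg·m²

No external torque acts about the spin axis, so angular momentum is conserved.
I₂ = I₁ω₁ / ω₂ = (11.0)(195) / (345) = 6.217 kg·m².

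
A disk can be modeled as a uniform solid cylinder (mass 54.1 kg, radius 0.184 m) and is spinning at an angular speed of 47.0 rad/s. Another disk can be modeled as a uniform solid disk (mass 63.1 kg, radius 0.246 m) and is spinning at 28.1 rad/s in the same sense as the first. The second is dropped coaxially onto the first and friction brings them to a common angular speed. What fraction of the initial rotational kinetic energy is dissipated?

The coupling torques are internal; angular momentum about the shared axis is conserved.
Moments of inertia: I_A = ½(54.1)(0.184)² = 0.9158 kg·m²; I_B = ½(63.1)(0.246)² = 1.909 kg·m².
Taking A's sense as positive: L = (0.9158)(47.0) + (1.909)(28.1) = 96.69 kg·m²·rad/s.
Combined I = 0.9158 + 1.909 = 2.825 kg·m².
ω_f = L / I = 96.69 / 2.825 = 34.23 rad/s.
KE_i = ½ΣIω² = 1765 J; KE_f = ½(2.825)(34.23)² = 1655 J.
Fraction dissipated = (KE_i − KE_f)/KE_i = 0.06262.

fraction ≈ 0.0626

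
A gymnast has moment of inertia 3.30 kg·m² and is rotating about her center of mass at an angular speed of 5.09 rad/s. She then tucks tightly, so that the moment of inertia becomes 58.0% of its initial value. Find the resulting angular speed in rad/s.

No external torque acts about the spin axis, so angular momentum is conserved.
I₂ = 0.580 × 3.30 = 1.914 kg·m².
ω₂ = I₁ω₁ / I₂ = (3.300)(5.09 rad/s) / (1.914) = 8.776 rad/s.

ω₂ ≈ 8.78 rad/s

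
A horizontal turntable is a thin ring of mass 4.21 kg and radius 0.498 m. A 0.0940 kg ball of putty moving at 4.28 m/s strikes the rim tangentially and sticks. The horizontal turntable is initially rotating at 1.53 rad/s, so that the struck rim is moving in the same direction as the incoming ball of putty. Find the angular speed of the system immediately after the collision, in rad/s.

The axle reaction passes through the axle and exerts no torque about it; angular momentum about the axle is conserved through the impact.
I_p = (4.21)(0.498)² = 1.044 kg·m². Taking the sense of the ball of putty's angular momentum as positive, L_{ball} = m v R = (0.0940)(4.28)(0.498) = 0.2004 kg·m²/s.
L_i = +I_p ω_p + m v R = +(1.044)(1.53) + 0.2004 = 1.798 kg·m²/s.
After sticking, I_f = I_p + m R² = 1.044 + (0.0940)(0.498)² = 1.067 kg·m².
ω_f = L_i / I_f = 1.798 / 1.067 = 1.684 rad/s.

|ω_f| ≈ 1.68 rad/s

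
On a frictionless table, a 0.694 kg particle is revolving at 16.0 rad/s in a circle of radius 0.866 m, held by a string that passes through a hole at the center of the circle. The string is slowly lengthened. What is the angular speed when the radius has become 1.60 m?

ω₂ ≈ 4.69 rad/s

No torque about the axis ⇒ m r₁² ω₁ = m r₂² ω₂.
ω₂ = ω₁ (r₁/r₂)² = (16.0)(0.866/1.60)² = 4.687 rad/s.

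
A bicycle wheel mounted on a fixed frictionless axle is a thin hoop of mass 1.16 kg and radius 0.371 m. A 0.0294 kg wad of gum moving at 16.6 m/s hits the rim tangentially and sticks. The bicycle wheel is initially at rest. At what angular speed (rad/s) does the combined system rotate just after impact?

|ω_f| ≈ 1.11 rad/s

About the axle the impulsive forces during the collision are internal, so angular momentum about that axis is conserved.
I_p = (1.16)(0.371)² = 0.1597 kg·m². Taking the sense of the wad of gum's angular momentum as positive, L_{wad} = m v R = (0.0294)(16.6)(0.371) = 0.1811 kg·m²/s.
L_i = 0 + 0.1811 = 0.1811 kg·m²/s.
After sticking, I_f = I_p + m R² = 0.1597 + (0.0294)(0.371)² = 0.1637 kg·m².
ω_f = L_i / I_f = 0.1811 / 0.1637 = 1.106 rad/s.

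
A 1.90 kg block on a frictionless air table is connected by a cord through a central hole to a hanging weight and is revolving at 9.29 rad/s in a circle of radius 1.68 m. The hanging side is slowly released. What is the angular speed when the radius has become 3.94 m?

ω₂ ≈ 1.69 rad/s

No torque about the axis ⇒ m r₁² ω₁ = m r₂² ω₂.
ω₂ = ω₁ (r₁/r₂)² = (9.29)(1.68/3.94)² = 1.689 rad/s.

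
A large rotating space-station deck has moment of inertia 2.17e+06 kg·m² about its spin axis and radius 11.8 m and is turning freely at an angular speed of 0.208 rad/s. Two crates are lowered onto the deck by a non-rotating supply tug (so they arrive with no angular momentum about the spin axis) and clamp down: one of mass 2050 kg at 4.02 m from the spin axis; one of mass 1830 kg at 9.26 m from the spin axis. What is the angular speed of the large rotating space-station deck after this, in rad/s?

The added mass arrives with no angular momentum about the spin axis, and any external torque about the spin axis is negligible, so the system's angular momentum is conserved.
Added inertia Σmr² = (2050)(4.02)² + (1830)(9.26)² = 1.900e+05 kg·m²; I_f = 2.170e+06 + 1.900e+05 = 2.360e+06 kg·m².
ω_f = I_p ω_i / I_f = (2.170e+06)(0.208) / 2.360e+06 = 0.1913 rad/s.

ω_f ≈ 0.191 rad/s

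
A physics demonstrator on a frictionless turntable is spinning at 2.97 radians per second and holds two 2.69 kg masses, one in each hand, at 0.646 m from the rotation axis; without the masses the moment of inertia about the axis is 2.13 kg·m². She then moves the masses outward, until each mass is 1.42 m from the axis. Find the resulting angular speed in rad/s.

No external torque acts about the spin axis, so angular momentum is conserved.
I₁ = 2.13 + 2(2.69)(0.646)² = 4.375 kg·m²; I₂ = 2.13 + 2(2.69)(1.42)² = 12.98 kg·m².
ω₂ = I₁ω₁ / I₂ = (4.375)(2.97 rad/s) / (12.98) = 1.001 rad/s.

ω₂ ≈ 1.00 rad/s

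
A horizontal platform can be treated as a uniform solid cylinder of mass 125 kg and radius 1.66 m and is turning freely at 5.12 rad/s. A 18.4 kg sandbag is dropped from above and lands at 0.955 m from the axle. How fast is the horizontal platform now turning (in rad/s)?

ω_f ≈ 4.67 rad/s

No external torque acts about the axle; L_before = L_after.
I_p = ½(125)(1.66)² = 172.2 kg·m².
Added inertia Σmr² = (18.4)(0.955)² = 16.78 kg·m²; I_f = 172.2 + 16.78 = 189.0 kg·m².
ω_f = I_p ω_i / I_f = (172.2)(5.12) / 189.0 = 4.665 rad/s.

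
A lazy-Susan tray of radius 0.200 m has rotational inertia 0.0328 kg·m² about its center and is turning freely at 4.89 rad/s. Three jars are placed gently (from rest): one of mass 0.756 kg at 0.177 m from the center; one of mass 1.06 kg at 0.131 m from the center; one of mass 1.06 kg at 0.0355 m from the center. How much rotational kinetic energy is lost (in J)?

energy lost ≈ 0.223 J

No external torque acts about the center; L_before = L_after.
Added inertia Σmr² = (0.756)(0.177)² + (1.06)(0.131)² + (1.06)(0.0355)² = 0.04321 kg·m²; I_f = 0.03280 + 0.04321 = 0.07601 kg·m².
ω_f = I_p ω_i / I_f = (0.03280)(4.89) / 0.07601 = 2.110 rad/s.
KE_i = ½(0.03280)(4.890 rad/s)² = 0.3922 J; KE_f = ½(0.07601)(2.110)² = 0.1692 J.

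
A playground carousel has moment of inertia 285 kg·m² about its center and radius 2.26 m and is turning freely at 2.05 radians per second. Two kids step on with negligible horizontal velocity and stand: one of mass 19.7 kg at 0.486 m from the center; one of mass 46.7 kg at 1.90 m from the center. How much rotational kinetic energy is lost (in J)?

The added mass arrives with no angular momentum about the center, and any external torque about the center is negligible, so the system's angular momentum is conserved.
Added inertia Σmr² = (19.7)(0.486)² + (46.7)(1.90)² = 173.2 kg·m²; I_f = 285.0 + 173.2 = 458.2 kg·m².
ω_f = I_p ω_i / I_f = (285.0)(2.05) / 458.2 = 1.275 rad/s.
KE_i = ½(285.0)(2.050 rad/s)² = 598.9 J; KE_f = ½(458.2)(1.275)² = 372.5 J.

energy lost ≈ 226 J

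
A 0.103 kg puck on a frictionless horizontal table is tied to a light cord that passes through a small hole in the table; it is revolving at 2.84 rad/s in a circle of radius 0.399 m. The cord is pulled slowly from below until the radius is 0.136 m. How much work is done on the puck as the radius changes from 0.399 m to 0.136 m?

W ≈ 0.503 J

No torque about the axis ⇒ m r₁² ω₁ = m r₂² ω₂.
ω₂ = ω₁ (r₁/r₂)² = (2.84)(0.399/0.136)² = 24.44 rad/s.
W = ΔKE = ½m(v₂² − v₁²) = 0.5031 J.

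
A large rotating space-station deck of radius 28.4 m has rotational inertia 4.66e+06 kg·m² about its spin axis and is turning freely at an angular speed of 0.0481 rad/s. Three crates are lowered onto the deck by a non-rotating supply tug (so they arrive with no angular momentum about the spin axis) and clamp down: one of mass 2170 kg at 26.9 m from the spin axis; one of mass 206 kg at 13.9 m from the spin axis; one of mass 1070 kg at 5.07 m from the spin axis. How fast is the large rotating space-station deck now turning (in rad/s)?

The added mass arrives with no angular momentum about the spin axis, and any external torque about the spin axis is negligible, so the system's angular momentum is conserved.
Added inertia Σmr² = (2170)(26.9)² + (206)(13.9)² + (1070)(5.07)² = 1.638e+06 kg·m²; I_f = 4.660e+06 + 1.638e+06 = 6.298e+06 kg·m².
ω_f = I_p ω_i / I_f = (4.660e+06)(0.0481) / 6.298e+06 = 0.03559 rad/s.

ω_f ≈ 0.0356 rad/s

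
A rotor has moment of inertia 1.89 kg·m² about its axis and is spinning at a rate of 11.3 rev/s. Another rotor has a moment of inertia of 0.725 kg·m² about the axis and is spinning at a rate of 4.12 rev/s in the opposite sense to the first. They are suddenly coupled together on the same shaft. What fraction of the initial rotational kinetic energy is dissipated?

fraction ≈ 0.491

No external torque acts about the common axis, so total angular momentum is conserved.
Taking A's sense as positive: L = (1.890)(11.3) − (0.7250)(4.12) = 18.37 kg·m²·rev/s.
Combined I = 1.890 + 0.7250 = 2.615 kg·m².
ω_f = L / I = 18.37 / 2.615 = 7.025 rev/s.
KE_i = ½ΣIω² = 5007 J; KE_f = ½(2.615)(44.14)² = 2547 J.
Fraction dissipated = (KE_i − KE_f)/KE_i = 0.4912.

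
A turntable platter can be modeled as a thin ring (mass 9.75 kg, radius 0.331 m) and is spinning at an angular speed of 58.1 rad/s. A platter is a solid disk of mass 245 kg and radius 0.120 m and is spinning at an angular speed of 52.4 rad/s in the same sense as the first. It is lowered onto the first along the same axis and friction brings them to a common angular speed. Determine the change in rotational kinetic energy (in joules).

ΔKE ≈ -10.8 J

The coupling torques are internal; angular momentum about the shared axis is conserved.
Moments of inertia: I_A = (9.75)(0.331)² = 1.068 kg·m²; I_B = ½(245)(0.120)² = 1.764 kg·m².
Taking A's sense as positive: L = (1.068)(58.1) + (1.764)(52.4) = 154.5 kg·m²·rad/s.
Combined I = 1.068 + 1.764 = 2.832 kg·m².
ω_f = L / I = 154.5 / 2.832 = 54.55 rad/s.
KE_i = ½ΣIω² = 4225 J; KE_f = ½(2.832)(54.55)² = 4214 J.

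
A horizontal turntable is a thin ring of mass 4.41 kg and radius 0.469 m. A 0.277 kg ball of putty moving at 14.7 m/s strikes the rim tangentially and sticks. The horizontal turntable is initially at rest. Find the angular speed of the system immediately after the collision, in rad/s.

|ω_f| ≈ 1.85 rad/s

About the axle the impulsive forces during the collision are internal, so angular momentum about that axis is conserved.
I_p = (4.41)(0.469)² = 0.9700 kg·m². Taking the sense of the ball of putty's angular momentum as positive, L_{ball} = m v R = (0.277)(14.7)(0.469) = 1.910 kg·m²/s.
L_i = 0 + 1.910 = 1.910 kg·m²/s.
After sticking, I_f = I_p + m R² = 0.9700 + (0.277)(0.469)² = 1.031 kg·m².
ω_f = L_i / I_f = 1.910 / 1.031 = 1.852 rad/s.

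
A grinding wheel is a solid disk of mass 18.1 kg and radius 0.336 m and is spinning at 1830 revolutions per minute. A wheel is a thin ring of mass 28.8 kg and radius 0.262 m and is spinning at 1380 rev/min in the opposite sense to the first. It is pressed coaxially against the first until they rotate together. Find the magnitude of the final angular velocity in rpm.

No external torque acts about the common axis, so total angular momentum is conserved.
Moments of inertia: I_A = ½(18.1)(0.336)² = 1.022 kg·m²; I_B = (28.8)(0.262)² = 1.977 kg·m².
Taking A's sense as positive: L = (1.022)(1830) − (1.977)(1380) = -858.5 kg·m²·rpm.
Combined I = 1.022 + 1.977 = 2.999 kg·m².
ω_f = L / I = -858.5 / 2.999 = -286.3 rpm.

|ω_f| ≈ 286 rpm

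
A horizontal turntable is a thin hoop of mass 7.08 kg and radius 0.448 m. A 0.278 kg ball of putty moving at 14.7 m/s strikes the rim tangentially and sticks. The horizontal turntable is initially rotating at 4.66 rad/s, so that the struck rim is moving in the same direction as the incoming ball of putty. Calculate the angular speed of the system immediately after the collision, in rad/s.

The axle reaction passes through the axle and exerts no torque about it; angular momentum about the axle is conserved through the impact.
I_p = (7.08)(0.448)² = 1.421 kg·m². Taking the sense of the ball of putty's angular momentum as positive, L_{ball} = m v R = (0.278)(14.7)(0.448) = 1.831 kg·m²/s.
L_i = +I_p ω_p + m v R = +(1.421)(4.66) + 1.831 = 8.453 kg·m²/s.
After sticking, I_f = I_p + m R² = 1.421 + (0.278)(0.448)² = 1.477 kg·m².
ω_f = L_i / I_f = 8.453 / 1.477 = 5.724 rad/s.

|ω_f| ≈ 5.72 rad/s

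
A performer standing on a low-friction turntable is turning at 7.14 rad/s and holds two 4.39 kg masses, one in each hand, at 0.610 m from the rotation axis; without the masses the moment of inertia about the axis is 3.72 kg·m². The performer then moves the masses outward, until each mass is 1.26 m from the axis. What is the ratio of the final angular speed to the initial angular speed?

ω₂/ω₁ ≈ 0.396

With no external torque about the axis, L is conserved: I₁ω₁ = I₂ω₂.
I₁ = 3.72 + 2(4.39)(0.610)² = 6.987 kg·m²; I₂ = 3.72 + 2(4.39)(1.26)² = 17.66 kg·m².
ω₂/ω₁ = I₁/I₂ = 6.987 / 17.66 = 0.3957.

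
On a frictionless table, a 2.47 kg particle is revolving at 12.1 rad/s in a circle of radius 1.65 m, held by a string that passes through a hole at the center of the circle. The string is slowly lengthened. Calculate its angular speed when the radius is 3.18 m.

ω₂ ≈ 3.26 rad/s

The constraining force is radial, so m r² ω about the center is conserved.
ω₂ = ω₁ (r₁/r₂)² = (12.1)(1.65/3.18)² = 3.258 rad/s.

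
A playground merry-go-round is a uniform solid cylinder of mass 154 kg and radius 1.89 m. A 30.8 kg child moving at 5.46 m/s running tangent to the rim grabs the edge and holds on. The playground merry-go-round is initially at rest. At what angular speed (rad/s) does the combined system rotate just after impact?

|ω_f| ≈ 0.825 rad/s

About the axle the impulsive forces during the collision are internal, so angular momentum about that axis is conserved.
I_p = ½(154)(1.89)² = 275.1 kg·m². Taking the sense of the child's angular momentum as positive, L_{child} = m v R = (30.8)(5.46)(1.89) = 317.8 kg·m²/s.
L_i = 0 + 317.8 = 317.8 kg·m²/s.
After sticking, I_f = I_p + m R² = 275.1 + (30.8)(1.89)² = 385.1 kg·m².
ω_f = L_i / I_f = 317.8 / 385.1 = 0.8254 rad/s.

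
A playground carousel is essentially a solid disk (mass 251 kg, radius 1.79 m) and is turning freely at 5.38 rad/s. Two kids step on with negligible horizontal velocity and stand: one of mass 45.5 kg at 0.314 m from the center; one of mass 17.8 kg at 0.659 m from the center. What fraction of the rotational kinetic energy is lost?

The added mass arrives with no angular momentum about the center, and any external torque about the center is negligible, so the system's angular momentum is conserved.
I_p = ½(251)(1.79)² = 402.1 kg·m².
Added inertia Σmr² = (45.5)(0.314)² + (17.8)(0.659)² = 12.22 kg·m²; I_f = 402.1 + 12.22 = 414.3 kg·m².
ω_f = I_p ω_i / I_f = (402.1)(5.38) / 414.3 = 5.221 rad/s.
KE_i = ½(402.1)(5.380 rad/s)² = 5819 J; KE_f = ½(414.3)(5.221)² = 5648 J.
Fraction lost = 0.02948.

fraction ≈ 0.0295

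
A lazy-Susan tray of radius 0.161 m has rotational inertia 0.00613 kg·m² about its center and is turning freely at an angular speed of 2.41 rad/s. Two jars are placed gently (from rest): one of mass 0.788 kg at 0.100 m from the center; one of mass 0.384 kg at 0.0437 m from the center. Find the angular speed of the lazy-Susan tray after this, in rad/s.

No external torque acts about the center; L_before = L_after.
Added inertia Σmr² = (0.788)(0.100)² + (0.384)(0.0437)² = 0.008613 kg·m²; I_f = 0.006130 + 0.008613 = 0.01474 kg·m².
ω_f = I_p ω_i / I_f = (0.006130)(2.41) / 0.01474 = 1.002 rad/s.

ω_f ≈ 1.00 rad/s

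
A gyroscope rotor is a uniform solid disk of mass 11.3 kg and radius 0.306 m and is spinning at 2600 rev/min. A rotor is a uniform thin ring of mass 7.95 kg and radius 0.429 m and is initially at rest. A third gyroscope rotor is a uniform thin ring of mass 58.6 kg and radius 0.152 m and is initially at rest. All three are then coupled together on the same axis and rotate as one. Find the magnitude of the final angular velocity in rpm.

The coupling torques are internal; angular momentum about the shared axis is conserved.
Moments of inertia: I_A = ½(11.3)(0.306)² = 0.5290 kg·m²; I_B = (7.95)(0.429)² = 1.463 kg·m²; I_C = (58.6)(0.152)² = 1.354 kg·m².
Taking A's sense as positive: L = (0.5290)(2600) = 1376 kg·m²·rpm.
Combined I = 0.5290 + 1.463 + 1.354 = 3.346 kg·m².
ω_f = L / I = 1376 / 3.346 = 411.1 rpm.

|ω_f| ≈ 411 rpm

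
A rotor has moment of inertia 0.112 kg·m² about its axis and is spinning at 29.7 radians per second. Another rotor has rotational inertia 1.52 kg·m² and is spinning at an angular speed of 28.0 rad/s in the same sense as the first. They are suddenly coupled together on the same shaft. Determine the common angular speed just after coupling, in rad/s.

No external torque acts about the common axis, so total angular momentum is conserved.
Taking A's sense as positive: L = (0.1120)(29.7) + (1.520)(28.0) = 45.89 kg·m²·rad/s.
Combined I = 0.1120 + 1.520 = 1.632 kg·m².
ω_f = L / I = 45.89 / 1.632 = 28.12 rad/s.

|ω_f| ≈ 28.1 rad/s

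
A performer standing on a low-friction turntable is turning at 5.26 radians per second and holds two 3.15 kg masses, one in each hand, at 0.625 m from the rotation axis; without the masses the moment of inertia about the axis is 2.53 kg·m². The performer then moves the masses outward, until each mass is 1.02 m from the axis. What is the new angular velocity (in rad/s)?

ω₂ ≈ 2.89 rad/s

With no external torque about the axis, L is conserved: I₁ω₁ = I₂ω₂.
I₁ = 2.53 + 2(3.15)(0.625)² = 4.991 kg·m²; I₂ = 2.53 + 2(3.15)(1.02)² = 9.085 kg·m².
ω₂ = I₁ω₁ / I₂ = (4.991)(5.26 rad/s) / (9.085) = 2.890 rad/s.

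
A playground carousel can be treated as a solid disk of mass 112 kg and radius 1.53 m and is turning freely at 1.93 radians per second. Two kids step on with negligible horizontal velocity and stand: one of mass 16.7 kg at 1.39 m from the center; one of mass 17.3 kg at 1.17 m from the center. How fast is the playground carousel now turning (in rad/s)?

ω_f ≈ 1.35 rad/s

No external torque acts about the center; L_before = L_after.
I_p = ½(112)(1.53)² = 131.1 kg·m².
Added inertia Σmr² = (16.7)(1.39)² + (17.3)(1.17)² = 55.95 kg·m²; I_f = 131.1 + 55.95 = 187.0 kg·m².
ω_f = I_p ω_i / I_f = (131.1)(1.93) / 187.0 = 1.353 rad/s.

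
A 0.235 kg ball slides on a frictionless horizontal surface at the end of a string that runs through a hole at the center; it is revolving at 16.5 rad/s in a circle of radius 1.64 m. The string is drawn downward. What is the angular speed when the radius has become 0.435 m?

ω₂ ≈ 235 rad/s

No torque about the axis ⇒ m r₁² ω₁ = m r₂² ω₂.
ω₂ = ω₁ (r₁/r₂)² = (16.5)(1.64/0.435)² = 234.5 rad/s.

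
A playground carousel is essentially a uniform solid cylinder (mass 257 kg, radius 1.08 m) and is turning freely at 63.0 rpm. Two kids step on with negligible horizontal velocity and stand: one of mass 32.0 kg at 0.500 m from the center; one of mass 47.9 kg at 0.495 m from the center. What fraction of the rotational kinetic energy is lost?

fraction ≈ 0.116

The added mass arrives with no angular momentum about the center, and any external torque about the center is negligible, so the system's angular momentum is conserved.
I_p = ½(257)(1.08)² = 149.9 kg·m².
Added inertia Σmr² = (32.0)(0.500)² + (47.9)(0.495)² = 19.74 kg·m²; I_f = 149.9 + 19.74 = 169.6 kg·m².
ω_f = I_p ω_i / I_f = (149.9)(63.0) / 169.6 = 55.67 rpm.
KE_i = ½(149.9)(6.597 rad/s)² = 3262 J; KE_f = ½(169.6)(5.830)² = 2882 J.
Fraction lost = 0.1164.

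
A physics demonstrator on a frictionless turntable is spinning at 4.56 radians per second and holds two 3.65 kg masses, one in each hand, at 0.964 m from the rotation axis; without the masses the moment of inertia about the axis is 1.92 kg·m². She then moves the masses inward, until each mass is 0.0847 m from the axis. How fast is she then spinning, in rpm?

With no external torque about the axis, L is conserved: I₁ω₁ = I₂ω₂.
I₁ = 1.92 + 2(3.65)(0.964)² = 8.704 kg·m²; I₂ = 1.92 + 2(3.65)(0.0847)² = 1.972 kg·m².
ω₂ = I₁ω₁ / I₂ = (8.704)(4.56 rad/s) / (1.972) = 20.12 rad/s = 192.2 rpm.

ω₂ ≈ 192 rpm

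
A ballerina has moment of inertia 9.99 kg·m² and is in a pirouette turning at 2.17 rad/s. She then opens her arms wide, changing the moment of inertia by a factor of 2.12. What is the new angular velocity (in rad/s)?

No external torque acts about the spin axis, so angular momentum is conserved.
I₂ = 2.12 × 9.99 = 21.18 kg·m².
ω₂ = I₁ω₁ / I₂ = (9.990)(2.17 rad/s) / (21.18) = 1.024 rad/s.

ω₂ ≈ 1.02 rad/s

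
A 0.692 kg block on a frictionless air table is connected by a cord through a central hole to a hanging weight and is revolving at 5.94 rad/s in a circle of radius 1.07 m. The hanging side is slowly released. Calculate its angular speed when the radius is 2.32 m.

The constraining force is radial, so m r² ω about the center is conserved.
ω₂ = ω₁ (r₁/r₂)² = (5.94)(1.07/2.32)² = 1.264 rad/s.

ω₂ ≈ 1.26 rad/s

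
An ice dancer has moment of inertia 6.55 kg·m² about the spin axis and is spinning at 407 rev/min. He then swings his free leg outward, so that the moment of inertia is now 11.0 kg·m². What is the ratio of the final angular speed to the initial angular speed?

No external torque acts about the spin axis, so angular momentum is conserved.
ω₂/ω₁ = I₁/I₂ = 6.550 / 11.00 = 0.5955.

ω₂/ω₁ ≈ 0.595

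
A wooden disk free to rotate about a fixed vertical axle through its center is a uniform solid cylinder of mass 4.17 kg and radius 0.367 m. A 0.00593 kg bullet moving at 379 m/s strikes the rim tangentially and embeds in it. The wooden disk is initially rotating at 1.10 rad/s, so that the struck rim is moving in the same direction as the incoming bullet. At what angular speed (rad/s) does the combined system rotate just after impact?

The axle reaction passes through the axle and exerts no torque about it; angular momentum about the axle is conserved through the impact.
I_p = ½(4.17)(0.367)² = 0.2808 kg·m². Taking the sense of the bullet's angular momentum as positive, L_{bullet} = m v R = (0.00593)(379)(0.367) = 0.8248 kg·m²/s.
L_i = +I_p ω_p + m v R = +(0.2808)(1.10) + 0.8248 = 1.134 kg·m²/s.
After sticking, I_f = I_p + m R² = 0.2808 + (0.00593)(0.367)² = 0.2816 kg·m².
ω_f = L_i / I_f = 1.134 / 0.2816 = 4.026 rad/s.

|ω_f| ≈ 4.03 rad/s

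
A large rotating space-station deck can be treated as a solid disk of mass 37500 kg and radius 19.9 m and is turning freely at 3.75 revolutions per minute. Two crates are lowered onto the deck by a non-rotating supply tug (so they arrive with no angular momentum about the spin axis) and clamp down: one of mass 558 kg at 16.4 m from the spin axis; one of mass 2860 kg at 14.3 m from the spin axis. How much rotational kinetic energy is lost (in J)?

The added mass arrives with no angular momentum about the spin axis, and any external torque about the spin axis is negligible, so the system's angular momentum is conserved.
I_p = ½(37500)(19.9)² = 7.425e+06 kg·m².
Added inertia Σmr² = (558)(16.4)² + (2860)(14.3)² = 7.349e+05 kg·m²; I_f = 7.425e+06 + 7.349e+05 = 8.160e+06 kg·m².
ω_f = I_p ω_i / I_f = (7.425e+06)(3.75) / 8.160e+06 = 3.412 rpm.
KE_i = ½(7.425e+06)(0.3927 rad/s)² = 5.725e+05 J; KE_f = ½(8.160e+06)(0.3573)² = 5.210e+05 J.

energy lost ≈ 51600 J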